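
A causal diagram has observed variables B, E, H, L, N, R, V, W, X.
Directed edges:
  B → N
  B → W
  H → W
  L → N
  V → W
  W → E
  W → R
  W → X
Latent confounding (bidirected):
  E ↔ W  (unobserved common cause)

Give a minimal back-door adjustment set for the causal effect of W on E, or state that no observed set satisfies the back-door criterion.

desc(W)\{W}={E,R,X}; candidates ⊆ {B,H,L,N,V}.
W↔E: latent back-door arc(s) into W.
size 0: {}; under {} W still reaches {B,E,H,N,V} ∋ E.
size 1: {B}, {H}, {L} …(+2); under {B} W still reaches {E,H,V} ∋ E.
size 2: {B,H}, {B,L}, {B,N} …(+7); under {B,H} W still reaches {E,V} ∋ E.
W↔E cannot be blocked by any observed set — no back-door set.

W→E: no observed back-door set.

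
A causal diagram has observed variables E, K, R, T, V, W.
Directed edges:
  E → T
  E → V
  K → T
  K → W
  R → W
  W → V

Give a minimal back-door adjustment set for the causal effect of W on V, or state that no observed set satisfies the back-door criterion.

desc(W)\{W}={V}; candidates ⊆ {E,K,R,T}.
∅: W⊥V given ∅ in G with W→· removed — back-door holds.

W→V: minimal back-door set ∅.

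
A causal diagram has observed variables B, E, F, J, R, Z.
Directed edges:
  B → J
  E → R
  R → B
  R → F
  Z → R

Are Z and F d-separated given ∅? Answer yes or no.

No — Z and F are d-connected given ∅.

Bayes-Ball from Z | ∅ reaches {B,F,J,R}.
F ∈ reach(Z|∅) ⇒ Z ⊥̸ F | ∅.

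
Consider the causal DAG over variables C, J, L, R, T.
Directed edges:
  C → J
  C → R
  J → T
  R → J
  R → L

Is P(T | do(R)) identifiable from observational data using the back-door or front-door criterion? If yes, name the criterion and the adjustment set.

P(T|do(R)): backdoor, adjust for {C}.

desc(R)\{R}={J,L,T}; candidates ⊆ {C}.
size 0: {}; under {} R still reaches {C,J,T} ∋ T.
{C}: R⊥T given {C} in G with R→· removed — back-door holds.
P(T|do(R)) = Σ_{C} P(T|R,C)·P(C).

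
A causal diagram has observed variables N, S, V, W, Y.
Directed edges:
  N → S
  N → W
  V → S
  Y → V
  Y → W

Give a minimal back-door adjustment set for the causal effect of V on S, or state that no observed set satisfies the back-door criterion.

desc(V)\{V}={S}; candidates ⊆ {N,W,Y}.
∅: V⊥S given ∅ in G with V→· removed — back-door holds.

V→S: minimal back-door set ∅.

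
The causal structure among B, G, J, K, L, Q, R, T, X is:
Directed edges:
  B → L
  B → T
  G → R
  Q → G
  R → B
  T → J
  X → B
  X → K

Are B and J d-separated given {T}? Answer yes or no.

Yes — B ⊥ J | {T}.

Bayes-Ball from B | {T} reaches {G,K,L,Q,R,X}.
J ∉ reach(B|{T}) ⇒ B ⊥ J | {T}.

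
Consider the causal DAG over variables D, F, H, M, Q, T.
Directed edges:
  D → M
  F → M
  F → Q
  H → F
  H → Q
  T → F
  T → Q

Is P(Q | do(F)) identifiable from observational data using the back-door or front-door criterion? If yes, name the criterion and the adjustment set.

desc(F)\{F}={M,Q}; candidates ⊆ {D,H,T}.
size 0: {}; under {} F still reaches {H,Q,T} ∋ Q.
size 1: {D}, {H}, {T}; under {D} F still reaches {H,Q,T} ∋ Q.
{H,T}: F⊥Q given {H,T} in G with F→· removed — back-door holds.
P(Q|do(F)) = Σ_{H,T} P(Q|F,H,T)·P(H,T).

P(Q|do(F)): backdoor, adjust for {H, T}.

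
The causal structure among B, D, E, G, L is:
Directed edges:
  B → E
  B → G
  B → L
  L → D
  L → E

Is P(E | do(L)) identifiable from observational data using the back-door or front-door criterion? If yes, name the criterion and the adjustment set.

desc(L)\{L}={D,E}; candidates ⊆ {B,G}.
size 0: {}; under {} L still reaches {B,E,G} ∋ E.
{B}: L⊥E given {B} in G with L→· removed — back-door holds.
P(E|do(L)) = Σ_{B} P(E|L,B)·P(B).

P(E|do(L)): backdoor, adjust for {B}.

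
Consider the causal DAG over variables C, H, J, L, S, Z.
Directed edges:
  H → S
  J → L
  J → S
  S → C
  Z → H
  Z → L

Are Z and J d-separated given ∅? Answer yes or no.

Bayes-Ball from Z | ∅ reaches {C,H,L,S}.
J ∉ reach(Z|∅) ⇒ Z ⊥ J | ∅.

Yes — Z ⊥ J | ∅.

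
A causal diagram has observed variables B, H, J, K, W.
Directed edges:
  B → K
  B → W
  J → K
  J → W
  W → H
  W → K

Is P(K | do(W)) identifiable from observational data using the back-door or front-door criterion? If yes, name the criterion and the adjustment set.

desc(W)\{W}={H,K}; candidates ⊆ {B,J}.
size 0: {}; under {} W still reaches {B,J,K} ∋ K.
size 1: {B}, {J}; under {B} W still reaches {J,K} ∋ K.
{B,J}: W⊥K given {B,J} in G with W→· removed — back-door holds.
P(K|do(W)) = Σ_{B,J} P(K|W,B,J)·P(B,J).

P(K|do(W)): backdoor, adjust for {B, J}.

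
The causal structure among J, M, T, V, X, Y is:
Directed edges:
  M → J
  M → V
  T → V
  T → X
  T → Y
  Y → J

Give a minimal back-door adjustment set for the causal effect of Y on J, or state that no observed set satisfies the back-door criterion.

desc(Y)\{Y}={J}; candidates ⊆ {M,T,V,X}.
∅: Y⊥J given ∅ in G with Y→· removed — back-door holds.

Y→J: minimal back-door set ∅.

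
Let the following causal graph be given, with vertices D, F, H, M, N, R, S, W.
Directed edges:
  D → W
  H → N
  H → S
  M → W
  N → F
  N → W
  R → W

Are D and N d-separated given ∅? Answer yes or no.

Yes — D ⊥ N | ∅.

Bayes-Ball from D | ∅ reaches {W}.
N ∉ reach(D|∅) ⇒ D ⊥ N | ∅.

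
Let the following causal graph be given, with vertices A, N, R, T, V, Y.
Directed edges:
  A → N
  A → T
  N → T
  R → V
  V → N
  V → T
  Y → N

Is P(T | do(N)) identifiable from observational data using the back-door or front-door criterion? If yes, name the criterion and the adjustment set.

P(T|do(N)): backdoor, adjust for {A, V}.

desc(N)\{N}={T}; candidates ⊆ {A,R,V,Y}.
size 0: {}; under {} N still reaches {A,R,T,V,Y} ∋ T.
size 1: {A}, {R}, {V} …(+1); under {A} N still reaches {R,T,V,Y} ∋ T.
{A,V}: N⊥T given {A,V} in G with N→· removed — back-door holds.
P(T|do(N)) = Σ_{A,V} P(T|N,A,V)·P(A,V).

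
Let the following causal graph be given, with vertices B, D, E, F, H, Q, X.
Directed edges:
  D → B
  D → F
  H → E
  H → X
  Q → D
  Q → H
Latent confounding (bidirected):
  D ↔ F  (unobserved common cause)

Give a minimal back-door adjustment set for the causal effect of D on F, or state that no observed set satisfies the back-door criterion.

desc(D)\{D}={B,F}; candidates ⊆ {E,H,Q,X}.
D↔F: latent back-door arc(s) into D.
size 0: {}; under {} D still reaches {E,F,H,Q,X} ∋ F.
size 1: {E}, {H}, {Q} …(+1); under {E} D still reaches {F,H,Q,X} ∋ F.
size 2: {E,H}, {E,Q}, {E,X} …(+3); under {E,H} D still reaches {F,Q} ∋ F.
D↔F cannot be blocked by any observed set — no back-door set.

D→F: no observed back-door set.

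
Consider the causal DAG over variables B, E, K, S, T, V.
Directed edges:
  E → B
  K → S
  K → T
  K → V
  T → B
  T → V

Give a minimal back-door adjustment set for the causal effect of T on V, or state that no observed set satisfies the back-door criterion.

T→V: minimal back-door set {K}.

desc(T)\{T}={B,V}; candidates ⊆ {E,K,S}.
size 0: {}; under {} T still reaches {K,S,V} ∋ V.
{K}: T⊥V given {K} in G with T→· removed — back-door holds.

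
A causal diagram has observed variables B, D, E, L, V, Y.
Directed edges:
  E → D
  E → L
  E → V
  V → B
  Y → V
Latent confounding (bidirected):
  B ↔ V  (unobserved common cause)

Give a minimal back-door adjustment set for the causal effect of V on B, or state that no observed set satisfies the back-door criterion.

desc(V)\{V}={B}; candidates ⊆ {D,E,L,Y}.
V↔B: latent back-door arc(s) into V.
size 0: {}; under {} V still reaches {B,D,E,L,Y} ∋ B.
size 1: {D}, {E}, {L} …(+1); under {D} V still reaches {B,E,L,Y} ∋ B.
size 2: {D,E}, {D,L}, {D,Y} …(+3); under {D,E} V still reaches {B,Y} ∋ B.
V↔B cannot be blocked by any observed set — no back-door set.

V→B: no observed back-door set.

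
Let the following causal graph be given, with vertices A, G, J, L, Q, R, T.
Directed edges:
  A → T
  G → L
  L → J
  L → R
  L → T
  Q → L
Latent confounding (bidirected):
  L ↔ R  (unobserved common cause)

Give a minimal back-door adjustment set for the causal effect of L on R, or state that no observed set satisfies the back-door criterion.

L→R: no observed back-door set.

desc(L)\{L}={J,R,T}; candidates ⊆ {A,G,Q}.
L↔R: latent back-door arc(s) into L.
size 0: {}; under {} L still reaches {G,Q,R} ∋ R.
size 1: {A}, {G}, {Q}; under {A} L still reaches {G,Q,R} ∋ R.
size 2: {A,G}, {A,Q}, {G,Q}; under {A,G} L still reaches {Q,R} ∋ R.
L↔R cannot be blocked by any observed set — no back-door set.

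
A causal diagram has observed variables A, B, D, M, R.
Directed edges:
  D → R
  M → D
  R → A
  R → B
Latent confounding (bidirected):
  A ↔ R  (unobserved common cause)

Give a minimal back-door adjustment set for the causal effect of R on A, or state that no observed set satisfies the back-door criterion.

R→A: no observed back-door set.

desc(R)\{R}={A,B}; candidates ⊆ {D,M}.
R↔A: latent back-door arc(s) into R.
size 0: {}; under {} R still reaches {A,D,M} ∋ A.
size 1: {D}, {M}; under {D} R still reaches {A} ∋ A.
size 2: {D,M}; under {D,M} R still reaches {A} ∋ A.
R↔A cannot be blocked by any observed set — no back-door set.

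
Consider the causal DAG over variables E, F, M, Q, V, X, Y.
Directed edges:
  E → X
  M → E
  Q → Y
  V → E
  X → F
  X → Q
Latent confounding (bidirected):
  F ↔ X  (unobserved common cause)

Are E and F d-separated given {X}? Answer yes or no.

No — E and F are d-connected given {X}.

Bayes-Ball from E | {X} reaches {F,M,V}.
F ∈ reach(E|{X}) ⇒ E ⊥̸ F | {X}.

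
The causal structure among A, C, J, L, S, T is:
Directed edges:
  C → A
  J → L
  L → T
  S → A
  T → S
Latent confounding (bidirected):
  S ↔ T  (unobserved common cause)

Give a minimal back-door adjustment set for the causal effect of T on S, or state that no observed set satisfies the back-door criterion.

T→S: no observed back-door set.

desc(T)\{T}={A,S}; candidates ⊆ {C,J,L}.
T↔S: latent back-door arc(s) into T.
size 0: {}; under {} T still reaches {A,J,L,S} ∋ S.
size 1: {C}, {J}, {L}; under {C} T still reaches {A,J,L,S} ∋ S.
size 2: {C,J}, {C,L}, {J,L}; under {C,J} T still reaches {A,L,S} ∋ S.
T↔S cannot be blocked by any observed set — no back-door set.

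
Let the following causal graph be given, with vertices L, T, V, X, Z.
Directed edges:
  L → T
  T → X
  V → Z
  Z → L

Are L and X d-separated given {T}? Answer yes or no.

Yes — L ⊥ X | {T}.

Bayes-Ball from L | {T} reaches {V,Z}.
X ∉ reach(L|{T}) ⇒ L ⊥ X | {T}.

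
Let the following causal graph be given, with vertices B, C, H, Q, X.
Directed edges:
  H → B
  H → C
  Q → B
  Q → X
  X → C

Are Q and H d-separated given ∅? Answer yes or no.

Bayes-Ball from Q | ∅ reaches {B,C,X}.
H ∉ reach(Q|∅) ⇒ Q ⊥ H | ∅.

Yes — Q ⊥ H | ∅.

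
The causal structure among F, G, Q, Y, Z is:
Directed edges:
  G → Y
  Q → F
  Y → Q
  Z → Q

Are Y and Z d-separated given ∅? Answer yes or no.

Bayes-Ball from Y | ∅ reaches {F,G,Q}.
Z ∉ reach(Y|∅) ⇒ Y ⊥ Z | ∅.

Yes — Y ⊥ Z | ∅.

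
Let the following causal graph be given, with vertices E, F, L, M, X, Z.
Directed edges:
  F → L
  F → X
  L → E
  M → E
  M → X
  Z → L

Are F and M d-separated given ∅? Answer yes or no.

Yes — F ⊥ M | ∅.

Bayes-Ball from F | ∅ reaches {E,L,X}.
M ∉ reach(F|∅) ⇒ F ⊥ M | ∅.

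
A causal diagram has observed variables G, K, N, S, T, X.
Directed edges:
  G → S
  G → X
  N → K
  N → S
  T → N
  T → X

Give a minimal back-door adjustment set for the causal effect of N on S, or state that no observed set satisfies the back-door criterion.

desc(N)\{N}={K,S}; candidates ⊆ {G,T,X}.
∅: N⊥S given ∅ in G with N→· removed — back-door holds.

N→S: minimal back-door set ∅.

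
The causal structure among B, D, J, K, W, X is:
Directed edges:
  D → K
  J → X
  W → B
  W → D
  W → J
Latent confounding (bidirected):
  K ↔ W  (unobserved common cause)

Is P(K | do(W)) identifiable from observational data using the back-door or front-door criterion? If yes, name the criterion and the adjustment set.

desc(W)\{W}={B,D,J,K,X}; candidates ⊆ {—}.
W↔K: latent back-door arc(s) into W.
size 0: {}; under {} W still reaches {K} ∋ K.
W↔K cannot be blocked by any observed set — no back-door set.
{D}: (i) intercepts every directed W→K path; (ii) no back-door W→{D}; (iii) {W} blocks every back-door {D}→K. Front-door holds.
P(K|do(W)) = Σ_{D} P(D|W) Σ_{W'} P(K|D,W')P(W').

P(K|do(W)): frontdoor, adjust for {D}.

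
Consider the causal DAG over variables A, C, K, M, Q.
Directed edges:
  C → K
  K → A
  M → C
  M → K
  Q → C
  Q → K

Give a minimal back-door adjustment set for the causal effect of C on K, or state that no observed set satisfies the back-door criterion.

desc(C)\{C}={A,K}; candidates ⊆ {M,Q}.
size 0: {}; under {} C still reaches {A,K,M,Q} ∋ K.
size 1: {M}, {Q}; under {M} C still reaches {A,K,Q} ∋ K.
{M,Q}: C⊥K given {M,Q} in G with C→· removed — back-door holds.

C→K: minimal back-door set {M, Q}.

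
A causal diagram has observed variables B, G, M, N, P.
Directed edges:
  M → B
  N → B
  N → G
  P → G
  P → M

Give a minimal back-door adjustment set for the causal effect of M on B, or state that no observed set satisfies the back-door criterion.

desc(M)\{M}={B}; candidates ⊆ {G,N,P}.
∅: M⊥B given ∅ in G with M→· removed — back-door holds.

M→B: minimal back-door set ∅.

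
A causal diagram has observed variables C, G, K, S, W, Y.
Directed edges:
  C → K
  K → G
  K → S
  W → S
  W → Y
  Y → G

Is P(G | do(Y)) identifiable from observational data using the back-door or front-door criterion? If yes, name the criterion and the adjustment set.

desc(Y)\{Y}={G}; candidates ⊆ {C,K,S,W}.
∅: Y⊥G given ∅ in G with Y→· removed — back-door holds.
P(G|do(Y)) = P(G|Y) — no adjustment needed.

P(G|do(Y)): backdoor, adjust for ∅.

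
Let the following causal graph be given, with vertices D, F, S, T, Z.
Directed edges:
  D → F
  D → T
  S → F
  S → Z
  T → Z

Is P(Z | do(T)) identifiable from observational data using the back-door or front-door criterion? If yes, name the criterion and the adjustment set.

desc(T)\{T}={Z}; candidates ⊆ {D,F,S}.
∅: T⊥Z given ∅ in G with T→· removed — back-door holds.
P(Z|do(T)) = P(Z|T) — no adjustment needed.

P(Z|do(T)): backdoor, adjust for ∅.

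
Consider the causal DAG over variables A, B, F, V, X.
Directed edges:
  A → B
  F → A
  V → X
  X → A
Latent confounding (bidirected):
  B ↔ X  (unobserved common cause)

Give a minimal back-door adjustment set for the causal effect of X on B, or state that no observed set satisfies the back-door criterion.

desc(X)\{X}={A,B}; candidates ⊆ {F,V}.
X↔B: latent back-door arc(s) into X.
size 0: {}; under {} X still reaches {B,V} ∋ B.
size 1: {F}, {V}; under {F} X still reaches {B,V} ∋ B.
size 2: {F,V}; under {F,V} X still reaches {B} ∋ B.
X↔B cannot be blocked by any observed set — no back-door set.

X→B: no observed back-door set.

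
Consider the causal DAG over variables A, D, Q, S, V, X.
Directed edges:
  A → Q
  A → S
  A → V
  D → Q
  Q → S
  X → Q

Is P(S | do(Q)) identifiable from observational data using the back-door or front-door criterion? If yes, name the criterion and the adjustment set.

P(S|do(Q)): backdoor, adjust for {A}.

desc(Q)\{Q}={S}; candidates ⊆ {A,D,V,X}.
size 0: {}; under {} Q still reaches {A,D,S,V,X} ∋ S.
{A}: Q⊥S given {A} in G with Q→· removed — back-door holds.
P(S|do(Q)) = Σ_{A} P(S|Q,A)·P(A).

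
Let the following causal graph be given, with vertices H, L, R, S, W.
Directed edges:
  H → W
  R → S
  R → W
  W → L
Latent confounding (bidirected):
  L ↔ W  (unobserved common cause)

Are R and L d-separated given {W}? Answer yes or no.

Bayes-Ball from R | {W} reaches {H,L,S}.
L ∈ reach(R|{W}) ⇒ R ⊥̸ L | {W}.

No — R and L are d-connected given {W}.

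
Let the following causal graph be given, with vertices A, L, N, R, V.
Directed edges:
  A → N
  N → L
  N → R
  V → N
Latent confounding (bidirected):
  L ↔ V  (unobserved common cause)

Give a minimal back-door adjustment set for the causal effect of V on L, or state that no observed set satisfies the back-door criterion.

desc(V)\{V}={L,N,R}; candidates ⊆ {A}.
V↔L: latent back-door arc(s) into V.
size 0: {}; under {} V still reaches {L} ∋ L.
size 1: {A}; under {A} V still reaches {L} ∋ L.
V↔L cannot be blocked by any observed set — no back-door set.

V→L: no observed back-door set.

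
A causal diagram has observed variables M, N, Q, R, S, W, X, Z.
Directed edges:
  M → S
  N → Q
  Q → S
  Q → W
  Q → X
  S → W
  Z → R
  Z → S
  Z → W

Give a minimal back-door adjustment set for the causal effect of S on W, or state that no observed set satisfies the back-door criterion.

desc(S)\{S}={W}; candidates ⊆ {M,N,Q,R,X,Z}.
size 0: {}; under {} S still reaches {M,N,Q,R,W,X,Z} ∋ W.
size 1: {M}, {N}, {Q} …(+3); under {M} S still reaches {N,Q,R,W,X,Z} ∋ W.
{Q,Z}: S⊥W given {Q,Z} in G with S→· removed — back-door holds.

S→W: minimal back-door set {Q, Z}.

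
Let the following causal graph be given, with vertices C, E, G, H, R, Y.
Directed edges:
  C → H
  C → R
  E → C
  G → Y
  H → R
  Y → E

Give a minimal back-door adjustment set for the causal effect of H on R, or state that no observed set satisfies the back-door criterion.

desc(H)\{H}={R}; candidates ⊆ {C,E,G,Y}.
size 0: {}; under {} H still reaches {C,E,G,R,Y} ∋ R.
{C}: H⊥R given {C} in G with H→· removed — back-door holds.

H→R: minimal back-door set {C}.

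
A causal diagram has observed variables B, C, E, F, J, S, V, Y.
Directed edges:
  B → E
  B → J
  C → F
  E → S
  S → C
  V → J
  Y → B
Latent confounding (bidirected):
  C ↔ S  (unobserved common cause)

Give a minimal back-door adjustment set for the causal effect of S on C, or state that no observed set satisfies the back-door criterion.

S→C: no observed back-door set.

desc(S)\{S}={C,F}; candidates ⊆ {B,E,J,V,Y}.
S↔C: latent back-door arc(s) into S.
size 0: {}; under {} S still reaches {B,C,E,F,J,Y} ∋ C.
size 1: {B}, {E}, {J} …(+2); under {B} S still reaches {C,E,F} ∋ C.
size 2: {B,E}, {B,J}, {B,V} …(+7); under {B,E} S still reaches {C,F} ∋ C.
S↔C cannot be blocked by any observed set — no back-door set.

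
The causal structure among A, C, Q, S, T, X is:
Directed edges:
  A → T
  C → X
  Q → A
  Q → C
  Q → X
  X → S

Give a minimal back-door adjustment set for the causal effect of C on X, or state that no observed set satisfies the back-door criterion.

desc(C)\{C}={S,X}; candidates ⊆ {A,Q,T}.
size 0: {}; under {} C still reaches {A,Q,S,T,X} ∋ X.
{Q}: C⊥X given {Q} in G with C→· removed — back-door holds.

C→X: minimal back-door set {Q}.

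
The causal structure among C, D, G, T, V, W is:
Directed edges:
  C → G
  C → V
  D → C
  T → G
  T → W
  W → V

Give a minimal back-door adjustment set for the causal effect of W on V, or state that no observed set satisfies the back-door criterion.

desc(W)\{W}={V}; candidates ⊆ {C,D,G,T}.
∅: W⊥V given ∅ in G with W→· removed — back-door holds.

W→V: minimal back-door set ∅.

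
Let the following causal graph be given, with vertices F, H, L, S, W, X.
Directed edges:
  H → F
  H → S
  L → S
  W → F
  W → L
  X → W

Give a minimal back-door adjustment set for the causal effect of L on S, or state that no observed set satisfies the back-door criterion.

L→S: minimal back-door set ∅.

desc(L)\{L}={S}; candidates ⊆ {F,H,W,X}.
∅: L⊥S given ∅ in G with L→· removed — back-door holds.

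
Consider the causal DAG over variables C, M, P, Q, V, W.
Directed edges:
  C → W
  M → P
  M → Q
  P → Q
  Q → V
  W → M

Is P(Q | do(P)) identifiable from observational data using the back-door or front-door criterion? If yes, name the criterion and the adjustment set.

P(Q|do(P)): backdoor, adjust for {M}.

desc(P)\{P}={Q,V}; candidates ⊆ {C,M,W}.
size 0: {}; under {} P still reaches {C,M,Q,V,W} ∋ Q.
{M}: P⊥Q given {M} in G with P→· removed — back-door holds.
P(Q|do(P)) = Σ_{M} P(Q|P,M)·P(M).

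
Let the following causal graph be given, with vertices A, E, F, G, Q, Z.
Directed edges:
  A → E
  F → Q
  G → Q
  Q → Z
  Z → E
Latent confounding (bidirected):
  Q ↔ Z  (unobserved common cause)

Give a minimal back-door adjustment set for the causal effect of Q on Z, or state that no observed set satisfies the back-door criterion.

Q→Z: no observed back-door set.

desc(Q)\{Q}={E,Z}; candidates ⊆ {A,F,G}.
Q↔Z: latent back-door arc(s) into Q.
size 0: {}; under {} Q still reaches {E,F,G,Z} ∋ Z.
size 1: {A}, {F}, {G}; under {A} Q still reaches {E,F,G,Z} ∋ Z.
size 2: {A,F}, {A,G}, {F,G}; under {A,F} Q still reaches {E,G,Z} ∋ Z.
Q↔Z cannot be blocked by any observed set — no back-door set.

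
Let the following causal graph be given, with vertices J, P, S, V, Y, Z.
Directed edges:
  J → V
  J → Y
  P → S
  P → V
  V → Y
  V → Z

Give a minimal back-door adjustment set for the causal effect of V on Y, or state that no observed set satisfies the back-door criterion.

V→Y: minimal back-door set {J}.

desc(V)\{V}={Y,Z}; candidates ⊆ {J,P,S}.
size 0: {}; under {} V still reaches {J,P,S,Y} ∋ Y.
{J}: V⊥Y given {J} in G with V→· removed — back-door holds.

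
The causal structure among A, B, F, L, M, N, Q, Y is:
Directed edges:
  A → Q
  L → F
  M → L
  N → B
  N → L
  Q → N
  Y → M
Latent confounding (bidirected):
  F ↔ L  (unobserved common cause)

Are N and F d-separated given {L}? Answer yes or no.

Bayes-Ball from N | {L} reaches {A,B,F,M,Q,Y}.
F ∈ reach(N|{L}) ⇒ N ⊥̸ F | {L}.

No — N and F are d-connected given {L}.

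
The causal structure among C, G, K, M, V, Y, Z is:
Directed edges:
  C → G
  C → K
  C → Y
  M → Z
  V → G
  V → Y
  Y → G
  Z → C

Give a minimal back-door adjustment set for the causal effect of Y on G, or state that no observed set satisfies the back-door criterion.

Y→G: minimal back-door set {C, V}.

desc(Y)\{Y}={G}; candidates ⊆ {C,K,M,V,Z}.
size 0: {}; under {} Y still reaches {C,G,K,M,V,Z} ∋ G.
size 1: {C}, {K}, {M} …(+2); under {C} Y still reaches {G,V} ∋ G.
{C,V}: Y⊥G given {C,V} in G with Y→· removed — back-door holds.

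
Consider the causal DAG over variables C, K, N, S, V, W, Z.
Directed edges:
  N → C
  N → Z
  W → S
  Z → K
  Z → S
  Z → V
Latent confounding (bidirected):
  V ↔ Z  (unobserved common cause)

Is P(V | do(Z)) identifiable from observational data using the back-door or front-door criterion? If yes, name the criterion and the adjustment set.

desc(Z)\{Z}={K,S,V}; candidates ⊆ {C,N,W}.
Z↔V: latent back-door arc(s) into Z.
size 0: {}; under {} Z still reaches {C,N,V} ∋ V.
size 1: {C}, {N}, {W}; under {C} Z still reaches {N,V} ∋ V.
size 2: {C,N}, {C,W}, {N,W}; under {C,N} Z still reaches {V} ∋ V.
Z↔V cannot be blocked by any observed set — no back-door set.
No mediator lies on a directed Z→…→V path.
Neither criterion identifies P(V|do(Z)) in this graph.

P(V|do(Z)): not identifiable (no BD/FD set).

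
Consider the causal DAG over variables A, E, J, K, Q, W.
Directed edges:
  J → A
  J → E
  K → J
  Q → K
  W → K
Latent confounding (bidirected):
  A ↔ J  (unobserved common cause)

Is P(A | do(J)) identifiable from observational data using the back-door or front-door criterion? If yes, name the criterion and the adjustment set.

P(A|do(J)): not identifiable (no BD/FD set).

desc(J)\{J}={A,E}; candidates ⊆ {K,Q,W}.
J↔A: latent back-door arc(s) into J.
size 0: {}; under {} J still reaches {A,K,Q,W} ∋ A.
size 1: {K}, {Q}, {W}; under {K} J still reaches {A} ∋ A.
size 2: {K,Q}, {K,W}, {Q,W}; under {K,Q} J still reaches {A} ∋ A.
J↔A cannot be blocked by any observed set — no back-door set.
No mediator lies on a directed J→…→A path.
Neither criterion identifies P(A|do(J)) in this graph.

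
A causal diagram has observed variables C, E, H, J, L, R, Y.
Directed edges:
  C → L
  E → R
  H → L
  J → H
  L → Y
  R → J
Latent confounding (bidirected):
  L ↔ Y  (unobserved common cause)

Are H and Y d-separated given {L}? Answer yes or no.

Bayes-Ball from H | {L} reaches {C,E,J,R,Y}.
Y ∈ reach(H|{L}) ⇒ H ⊥̸ Y | {L}.

No — H and Y are d-connected given {L}.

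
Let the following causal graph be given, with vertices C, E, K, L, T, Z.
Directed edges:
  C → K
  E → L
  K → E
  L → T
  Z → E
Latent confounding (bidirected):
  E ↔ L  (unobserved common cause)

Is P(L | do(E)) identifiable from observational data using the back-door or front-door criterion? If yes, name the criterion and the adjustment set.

desc(E)\{E}={L,T}; candidates ⊆ {C,K,Z}.
E↔L: latent back-door arc(s) into E.
size 0: {}; under {} E still reaches {C,K,L,T,Z} ∋ L.
size 1: {C}, {K}, {Z}; under {C} E still reaches {K,L,T,Z} ∋ L.
size 2: {C,K}, {C,Z}, {K,Z}; under {C,K} E still reaches {L,T,Z} ∋ L.
E↔L cannot be blocked by any observed set — no back-door set.
No mediator lies on a directed E→…→L path.
Neither criterion identifies P(L|do(E)) in this graph.

P(L|do(E)): not identifiable (no BD/FD set).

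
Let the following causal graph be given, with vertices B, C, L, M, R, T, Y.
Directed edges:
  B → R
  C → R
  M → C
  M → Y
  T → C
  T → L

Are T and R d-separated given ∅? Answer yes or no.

Bayes-Ball from T | ∅ reaches {C,L,R}.
R ∈ reach(T|∅) ⇒ T ⊥̸ R | ∅.

No — T and R are d-connected given ∅.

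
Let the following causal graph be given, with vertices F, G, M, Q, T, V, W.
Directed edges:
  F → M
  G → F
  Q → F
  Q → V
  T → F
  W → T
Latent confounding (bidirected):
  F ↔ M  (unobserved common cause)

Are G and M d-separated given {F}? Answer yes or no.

Bayes-Ball from G | {F} reaches {M,Q,T,V,W}.
M ∈ reach(G|{F}) ⇒ G ⊥̸ M | {F}.

No — G and M are d-connected given {F}.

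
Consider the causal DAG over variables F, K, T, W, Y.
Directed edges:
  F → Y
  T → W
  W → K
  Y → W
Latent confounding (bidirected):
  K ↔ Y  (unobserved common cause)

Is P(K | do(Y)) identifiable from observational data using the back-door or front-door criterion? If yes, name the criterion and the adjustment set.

desc(Y)\{Y}={K,W}; candidates ⊆ {F,T}.
Y↔K: latent back-door arc(s) into Y.
size 0: {}; under {} Y still reaches {F,K} ∋ K.
size 1: {F}, {T}; under {F} Y still reaches {K} ∋ K.
size 2: {F,T}; under {F,T} Y still reaches {K} ∋ K.
Y↔K cannot be blocked by any observed set — no back-door set.
{W}: (i) intercepts every directed Y→K path; (ii) no back-door Y→{W}; (iii) {Y} blocks every back-door {W}→K. Front-door holds.
P(K|do(Y)) = Σ_{W} P(W|Y) Σ_{Y'} P(K|W,Y')P(Y').

P(K|do(Y)): frontdoor, adjust for {W}.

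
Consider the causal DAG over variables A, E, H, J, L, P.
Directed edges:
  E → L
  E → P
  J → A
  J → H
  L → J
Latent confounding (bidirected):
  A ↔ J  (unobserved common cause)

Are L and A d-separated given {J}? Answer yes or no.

No — L and A are d-connected given {J}.

Bayes-Ball from L | {J} reaches {A,E,P}.
A ∈ reach(L|{J}) ⇒ L ⊥̸ A | {J}.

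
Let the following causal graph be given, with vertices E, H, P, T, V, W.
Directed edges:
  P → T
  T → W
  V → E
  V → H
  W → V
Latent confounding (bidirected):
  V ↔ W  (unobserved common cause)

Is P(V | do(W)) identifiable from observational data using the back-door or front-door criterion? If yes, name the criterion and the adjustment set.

P(V|do(W)): not identifiable (no BD/FD set).

desc(W)\{W}={E,H,V}; candidates ⊆ {P,T}.
W↔V: latent back-door arc(s) into W.
size 0: {}; under {} W still reaches {E,H,P,T,V} ∋ V.
size 1: {P}, {T}; under {P} W still reaches {E,H,T,V} ∋ V.
size 2: {P,T}; under {P,T} W still reaches {E,H,V} ∋ V.
W↔V cannot be blocked by any observed set — no back-door set.
No mediator lies on a directed W→…→V path.
Neither criterion identifies P(V|do(W)) in this graph.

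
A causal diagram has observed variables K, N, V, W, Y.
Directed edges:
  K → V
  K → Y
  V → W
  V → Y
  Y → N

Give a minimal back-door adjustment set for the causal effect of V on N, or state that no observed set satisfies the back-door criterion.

V→N: minimal back-door set {K}.

desc(V)\{V}={N,W,Y}; candidates ⊆ {K}.
size 0: {}; under {} V still reaches {K,N,Y} ∋ N.
{K}: V⊥N given {K} in G with V→· removed — back-door holds.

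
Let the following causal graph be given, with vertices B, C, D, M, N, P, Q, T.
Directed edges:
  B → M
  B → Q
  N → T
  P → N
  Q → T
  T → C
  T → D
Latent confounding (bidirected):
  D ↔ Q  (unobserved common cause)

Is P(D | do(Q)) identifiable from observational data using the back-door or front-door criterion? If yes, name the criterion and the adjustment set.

P(D|do(Q)): frontdoor, adjust for {T}.

desc(Q)\{Q}={C,D,T}; candidates ⊆ {B,M,N,P}.
Q↔D: latent back-door arc(s) into Q.
size 0: {}; under {} Q still reaches {B,D,M} ∋ D.
size 1: {B}, {M}, {N} …(+1); under {B} Q still reaches {D} ∋ D.
size 2: {B,M}, {B,N}, {B,P} …(+3); under {B,M} Q still reaches {D} ∋ D.
Q↔D cannot be blocked by any observed set — no back-door set.
{T}: (i) intercepts every directed Q→D path; (ii) no back-door Q→{T}; (iii) {Q} blocks every back-door {T}→D. Front-door holds.
P(D|do(Q)) = Σ_{T} P(T|Q) Σ_{Q'} P(D|T,Q')P(Q').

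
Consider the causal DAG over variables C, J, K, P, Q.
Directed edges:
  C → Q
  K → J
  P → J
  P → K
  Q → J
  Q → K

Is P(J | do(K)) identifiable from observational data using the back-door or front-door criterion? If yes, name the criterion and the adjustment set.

desc(K)\{K}={J}; candidates ⊆ {C,P,Q}.
size 0: {}; under {} K still reaches {C,J,P,Q} ∋ J.
size 1: {C}, {P}, {Q}; under {C} K still reaches {J,P,Q} ∋ J.
{P,Q}: K⊥J given {P,Q} in G with K→· removed — back-door holds.
P(J|do(K)) = Σ_{P,Q} P(J|K,P,Q)·P(P,Q).

P(J|do(K)): backdoor, adjust for {P, Q}.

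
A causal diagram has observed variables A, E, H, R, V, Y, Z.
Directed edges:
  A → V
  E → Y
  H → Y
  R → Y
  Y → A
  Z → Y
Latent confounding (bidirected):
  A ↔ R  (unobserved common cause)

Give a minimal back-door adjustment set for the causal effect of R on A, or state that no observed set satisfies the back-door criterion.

R→A: no observed back-door set.

desc(R)\{R}={A,V,Y}; candidates ⊆ {E,H,Z}.
R↔A: latent back-door arc(s) into R.
size 0: {}; under {} R still reaches {A,V} ∋ A.
size 1: {E}, {H}, {Z}; under {E} R still reaches {A,V} ∋ A.
size 2: {E,H}, {E,Z}, {H,Z}; under {E,H} R still reaches {A,V} ∋ A.
R↔A cannot be blocked by any observed set — no back-door set.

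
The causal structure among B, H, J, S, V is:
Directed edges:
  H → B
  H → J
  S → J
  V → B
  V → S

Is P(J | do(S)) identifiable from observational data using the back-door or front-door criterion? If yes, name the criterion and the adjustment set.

P(J|do(S)): backdoor, adjust for ∅.

desc(S)\{S}={J}; candidates ⊆ {B,H,V}.
∅: S⊥J given ∅ in G with S→· removed — back-door holds.
P(J|do(S)) = P(J|S) — no adjustment needed.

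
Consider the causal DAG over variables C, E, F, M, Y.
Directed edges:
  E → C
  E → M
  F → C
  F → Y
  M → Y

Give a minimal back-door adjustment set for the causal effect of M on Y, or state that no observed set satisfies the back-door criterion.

desc(M)\{M}={Y}; candidates ⊆ {C,E,F}.
∅: M⊥Y given ∅ in G with M→· removed — back-door holds.

M→Y: minimal back-door set ∅.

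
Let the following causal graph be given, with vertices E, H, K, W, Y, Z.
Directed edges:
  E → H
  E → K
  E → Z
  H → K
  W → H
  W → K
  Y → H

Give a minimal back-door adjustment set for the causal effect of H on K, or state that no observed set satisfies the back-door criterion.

desc(H)\{H}={K}; candidates ⊆ {E,W,Y,Z}.
size 0: {}; under {} H still reaches {E,K,W,Y,Z} ∋ K.
size 1: {E}, {W}, {Y} …(+1); under {E} H still reaches {K,W,Y} ∋ K.
{E,W}: H⊥K given {E,W} in G with H→· removed — back-door holds.

H→K: minimal back-door set {E, W}.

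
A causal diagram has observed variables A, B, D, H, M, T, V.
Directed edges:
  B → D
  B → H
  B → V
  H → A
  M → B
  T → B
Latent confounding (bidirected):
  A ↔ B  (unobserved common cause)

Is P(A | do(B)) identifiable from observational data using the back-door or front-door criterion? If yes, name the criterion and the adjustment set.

desc(B)\{B}={A,D,H,V}; candidates ⊆ {M,T}.
B↔A: latent back-door arc(s) into B.
size 0: {}; under {} B still reaches {A,M,T} ∋ A.
size 1: {M}, {T}; under {M} B still reaches {A,T} ∋ A.
size 2: {M,T}; under {M,T} B still reaches {A} ∋ A.
B↔A cannot be blocked by any observed set — no back-door set.
{H}: (i) intercepts every directed B→A path; (ii) no back-door B→{H}; (iii) {B} blocks every back-door {H}→A. Front-door holds.
P(A|do(B)) = Σ_{H} P(H|B) Σ_{B'} P(A|H,B')P(B').

P(A|do(B)): frontdoor, adjust for {H}.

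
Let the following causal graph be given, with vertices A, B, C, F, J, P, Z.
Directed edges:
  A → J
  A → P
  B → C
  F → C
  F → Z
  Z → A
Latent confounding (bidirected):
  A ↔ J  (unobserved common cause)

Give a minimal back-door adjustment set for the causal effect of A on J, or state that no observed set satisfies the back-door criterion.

A→J: no observed back-door set.

desc(A)\{A}={J,P}; candidates ⊆ {B,C,F,Z}.
A↔J: latent back-door arc(s) into A.
size 0: {}; under {} A still reaches {C,F,J,Z} ∋ J.
size 1: {B}, {C}, {F} …(+1); under {B} A still reaches {C,F,J,Z} ∋ J.
size 2: {B,C}, {B,F}, {B,Z} …(+3); under {B,C} A still reaches {F,J,Z} ∋ J.
A↔J cannot be blocked by any observed set — no back-door set.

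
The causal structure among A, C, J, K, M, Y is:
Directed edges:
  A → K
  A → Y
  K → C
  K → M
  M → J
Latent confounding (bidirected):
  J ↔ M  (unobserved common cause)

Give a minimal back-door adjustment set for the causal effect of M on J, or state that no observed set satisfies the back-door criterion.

desc(M)\{M}={J}; candidates ⊆ {A,C,K,Y}.
M↔J: latent back-door arc(s) into M.
size 0: {}; under {} M still reaches {A,C,J,K,Y} ∋ J.
size 1: {A}, {C}, {K} …(+1); under {A} M still reaches {C,J,K} ∋ J.
size 2: {A,C}, {A,K}, {A,Y} …(+3); under {A,C} M still reaches {J,K} ∋ J.
M↔J cannot be blocked by any observed set — no back-door set.

M→J: no observed back-door set.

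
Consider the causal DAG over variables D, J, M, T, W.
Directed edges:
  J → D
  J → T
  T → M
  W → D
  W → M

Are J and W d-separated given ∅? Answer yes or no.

Bayes-Ball from J | ∅ reaches {D,M,T}.
W ∉ reach(J|∅) ⇒ J ⊥ W | ∅.

Yes — J ⊥ W | ∅.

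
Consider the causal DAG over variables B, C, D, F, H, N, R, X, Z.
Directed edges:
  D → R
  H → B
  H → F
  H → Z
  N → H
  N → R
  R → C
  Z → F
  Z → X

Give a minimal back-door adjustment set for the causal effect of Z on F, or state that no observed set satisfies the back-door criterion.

Z→F: minimal back-door set {H}.

desc(Z)\{Z}={F,X}; candidates ⊆ {B,C,D,H,N,R}.
size 0: {}; under {} Z still reaches {B,C,F,H,N,R} ∋ F.
{H}: Z⊥F given {H} in G with Z→· removed — back-door holds.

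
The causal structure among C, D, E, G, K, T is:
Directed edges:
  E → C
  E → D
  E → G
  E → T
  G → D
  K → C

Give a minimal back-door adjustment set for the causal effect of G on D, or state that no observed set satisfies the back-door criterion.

G→D: minimal back-door set {E}.

desc(G)\{G}={D}; candidates ⊆ {C,E,K,T}.
size 0: {}; under {} G still reaches {C,D,E,T} ∋ D.
{E}: G⊥D given {E} in G with G→· removed — back-door holds.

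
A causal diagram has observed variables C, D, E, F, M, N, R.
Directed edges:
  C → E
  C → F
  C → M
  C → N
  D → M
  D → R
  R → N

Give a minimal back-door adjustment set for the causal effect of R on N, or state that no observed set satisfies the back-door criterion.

R→N: minimal back-door set ∅.

desc(R)\{R}={N}; candidates ⊆ {C,D,E,F,M}.
∅: R⊥N given ∅ in G with R→· removed — back-door holds.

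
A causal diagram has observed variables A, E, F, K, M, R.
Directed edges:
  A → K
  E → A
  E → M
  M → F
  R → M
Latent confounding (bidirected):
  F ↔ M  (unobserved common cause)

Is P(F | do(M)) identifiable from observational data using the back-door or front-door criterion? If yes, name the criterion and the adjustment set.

P(F|do(M)): not identifiable (no BD/FD set).

desc(M)\{M}={F}; candidates ⊆ {A,E,K,R}.
M↔F: latent back-door arc(s) into M.
size 0: {}; under {} M still reaches {A,E,F,K,R} ∋ F.
size 1: {A}, {E}, {K} …(+1); under {A} M still reaches {E,F,R} ∋ F.
size 2: {A,E}, {A,K}, {A,R} …(+3); under {A,E} M still reaches {F,R} ∋ F.
M↔F cannot be blocked by any observed set — no back-door set.
No mediator lies on a directed M→…→F path.
Neither criterion identifies P(F|do(M)) in this graph.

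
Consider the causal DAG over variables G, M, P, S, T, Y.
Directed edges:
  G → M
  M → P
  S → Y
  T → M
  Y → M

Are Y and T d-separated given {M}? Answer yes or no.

Bayes-Ball from Y | {M} reaches {G,S,T}.
T ∈ reach(Y|{M}) ⇒ Y ⊥̸ T | {M}.

No — Y and T are d-connected given {M}.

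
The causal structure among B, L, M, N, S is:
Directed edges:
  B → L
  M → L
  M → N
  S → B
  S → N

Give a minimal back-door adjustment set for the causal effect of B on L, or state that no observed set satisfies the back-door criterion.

B→L: minimal back-door set ∅.

desc(B)\{B}={L}; candidates ⊆ {M,N,S}.
∅: B⊥L given ∅ in G with B→· removed — back-door holds.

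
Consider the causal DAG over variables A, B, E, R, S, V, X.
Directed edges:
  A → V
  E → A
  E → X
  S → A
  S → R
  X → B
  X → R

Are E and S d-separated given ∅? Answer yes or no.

Bayes-Ball from E | ∅ reaches {A,B,R,V,X}.
S ∉ reach(E|∅) ⇒ E ⊥ S | ∅.

Yes — E ⊥ S | ∅.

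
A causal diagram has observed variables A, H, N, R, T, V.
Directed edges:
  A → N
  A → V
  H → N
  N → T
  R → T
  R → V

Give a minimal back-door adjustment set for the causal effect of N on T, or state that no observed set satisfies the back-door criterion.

N→T: minimal back-door set ∅.

desc(N)\{N}={T}; candidates ⊆ {A,H,R,V}.
∅: N⊥T given ∅ in G with N→· removed — back-door holds.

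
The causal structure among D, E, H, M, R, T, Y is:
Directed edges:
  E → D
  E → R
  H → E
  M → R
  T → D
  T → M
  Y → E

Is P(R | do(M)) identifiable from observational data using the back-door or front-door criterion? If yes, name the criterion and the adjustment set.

desc(M)\{M}={R}; candidates ⊆ {D,E,H,T,Y}.
∅: M⊥R given ∅ in G with M→· removed — back-door holds.
P(R|do(M)) = P(R|M) — no adjustment needed.

P(R|do(M)): backdoor, adjust for ∅.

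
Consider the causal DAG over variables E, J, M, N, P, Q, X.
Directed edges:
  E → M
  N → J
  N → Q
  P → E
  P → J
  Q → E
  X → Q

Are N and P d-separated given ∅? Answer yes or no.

Yes — N ⊥ P | ∅.

Bayes-Ball from N | ∅ reaches {E,J,M,Q}.
P ∉ reach(N|∅) ⇒ N ⊥ P | ∅.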